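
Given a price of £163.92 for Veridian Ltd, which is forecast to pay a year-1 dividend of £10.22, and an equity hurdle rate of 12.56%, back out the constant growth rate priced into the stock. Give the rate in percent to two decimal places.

6.33%

From P₀ = D₁/(r − g), the implied growth is g = r − D₁/P₀.
g = 0.1256 − 10.22/163.92 = 0.1256 − 0.06235 = 0.06325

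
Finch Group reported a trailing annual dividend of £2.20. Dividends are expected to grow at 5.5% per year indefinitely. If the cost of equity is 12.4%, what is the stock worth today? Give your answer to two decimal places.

Gordon growth model: P₀ = D₁/(r − g). D₁ = 2.20 × (1 + 0.055) = 2.3210.
P₀ = 2.3210 / (0.124 − 0.055) = 2.3210 / 0.069 = 33.6377

£33.64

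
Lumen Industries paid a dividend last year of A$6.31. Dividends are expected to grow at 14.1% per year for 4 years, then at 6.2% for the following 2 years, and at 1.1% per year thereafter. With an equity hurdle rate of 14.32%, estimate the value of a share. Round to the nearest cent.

A$77.66

Three-stage DDM. Project D₁…D_6; terminal Gordon value at t=6 with g = 0.011; discount at r = 0.1432.
D_1 = 7.1997
D_2 = 8.2149
D_3 = 9.3732
D_4 = 10.6948
D_5 = 11.3579
D_6 = 12.0620
TV_6 = 12.1947/(0.1432−0.011) = 92.2445
P₀ = Σ Dₜ/(1+r)ᵗ + TV_6/(1+r)^6 = 77.6638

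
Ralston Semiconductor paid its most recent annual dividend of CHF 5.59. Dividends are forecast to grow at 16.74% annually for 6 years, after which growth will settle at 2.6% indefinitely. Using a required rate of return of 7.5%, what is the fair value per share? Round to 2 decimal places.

CHF 237.18

Two-stage DDM. Project D₁…D_6 at 0.1674, terminal growth 0.026, discount at r = 0.075.
D_1 = 6.5258
D_2 = 7.6182
D_3 = 8.8935
D_4 = 10.3822
D_5 = 12.1202
D_6 = 14.1491
Terminal value at t=6: TV = D_7/(r−g) = 14.5170/(0.075−0.026) = 296.2656
P₀ = 6.5258/(1+0.075)^1 + 7.6182/(1+0.075)^2 + 8.8935/(1+0.075)^3 + 10.3822/(1+0.075)^4 + 12.1202/(1+0.075)^5 + 14.1491/(1+0.075)^6 + 296.2656/(1+0.075)^6 = 237.1751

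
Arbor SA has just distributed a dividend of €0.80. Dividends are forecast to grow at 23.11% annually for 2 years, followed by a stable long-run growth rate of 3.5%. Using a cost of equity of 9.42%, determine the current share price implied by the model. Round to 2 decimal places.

Two-stage DDM. Project D₁…D_2 at 0.2311, terminal growth 0.035, discount at r = 0.0942.
D_1 = 0.9849
D_2 = 1.2125
Terminal value at t=2: TV = D_3/(r−g) = 1.2549/(0.0942−0.035) = 21.1980
P₀ = 0.9849/(1+0.0942)^1 + 1.2125/(1+0.0942)^2 + 21.1980/(1+0.0942)^2 = 19.6180

€19.62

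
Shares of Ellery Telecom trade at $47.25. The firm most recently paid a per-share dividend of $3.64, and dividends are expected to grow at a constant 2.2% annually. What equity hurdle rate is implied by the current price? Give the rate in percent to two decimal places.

Rearranging the constant-growth DDM: r = D₁/P₀ + g.
D₁ = 3.64 × (1 + 0.022) = 3.7201.
r = 3.7201 / 47.25 + 0.022 = 0.07873 + 0.022 = 0.10073

10.07%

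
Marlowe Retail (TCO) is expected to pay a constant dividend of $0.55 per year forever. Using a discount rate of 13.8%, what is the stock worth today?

Zero-growth DDM (perpetuity): P₀ = D/r = 0.55 / 0.138 = 3.9855

$3.99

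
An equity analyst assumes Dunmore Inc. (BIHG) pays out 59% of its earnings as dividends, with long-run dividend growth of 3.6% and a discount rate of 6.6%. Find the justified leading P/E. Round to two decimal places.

Justified leading P/E = b/(r−g) = 0.59/(0.066−0.036) = 19.6667

19.67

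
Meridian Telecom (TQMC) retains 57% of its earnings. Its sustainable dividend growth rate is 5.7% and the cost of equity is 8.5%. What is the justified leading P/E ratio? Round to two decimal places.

15.36

Payout ratio b = 1 − 0.57 = 0.43.
Justified leading P/E = b/(r−g) = 0.43/(0.085−0.057) = 15.3571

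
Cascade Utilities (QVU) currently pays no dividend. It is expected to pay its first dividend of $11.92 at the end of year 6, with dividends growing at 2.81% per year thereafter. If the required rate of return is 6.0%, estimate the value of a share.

$279.23

Deferred-dividend DDM. At t=5 the remaining stream is a growing perpetuity with first payment D_6 = 11.92.
V_5 = D_6/(r−g) = 11.92/(0.06−0.0281) = 373.6677
P₀ = V_5/(1+r)^5 = 373.6677/(1+0.06)^5 = 279.2263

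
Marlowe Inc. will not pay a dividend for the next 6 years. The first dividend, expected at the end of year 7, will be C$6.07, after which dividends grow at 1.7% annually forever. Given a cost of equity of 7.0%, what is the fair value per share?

C$76.32

Deferred-dividend DDM. At t=6 the remaining stream is a growing perpetuity with first payment D_7 = 6.07.
V_6 = D_7/(r−g) = 6.07/(0.07−0.017) = 114.5283
P₀ = V_6/(1+r)^6 = 114.5283/(1+0.07)^6 = 76.3150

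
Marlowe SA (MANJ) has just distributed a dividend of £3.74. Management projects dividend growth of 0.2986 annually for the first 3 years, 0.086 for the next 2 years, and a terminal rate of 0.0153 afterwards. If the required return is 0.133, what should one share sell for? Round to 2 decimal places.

Three-stage DDM. Project D₁…D_5; terminal Gordon value at t=5 with g = 0.0153; discount at r = 0.133.
D_1 = 4.8568
D_2 = 6.3070
D_3 = 8.1903
D_4 = 8.8946
D_5 = 9.6596
TV_5 = 9.8074/(0.133−0.0153) = 83.3250
P₀ = Σ Dₜ/(1+r)ᵗ + TV_5/(1+r)^5 = 70.0325

£70.03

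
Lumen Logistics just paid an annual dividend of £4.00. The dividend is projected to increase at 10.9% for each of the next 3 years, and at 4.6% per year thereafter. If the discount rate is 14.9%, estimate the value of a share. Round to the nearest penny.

Two-stage DDM. Project D₁…D_3 at 0.109, terminal growth 0.046, discount at r = 0.149.
D_1 = 4.4360
D_2 = 4.9195
D_3 = 5.4558
Terminal value at t=3: TV = D_4/(r−g) = 5.7067/(0.149−0.046) = 55.4050
P₀ = 4.4360/(1+0.149)^1 + 4.9195/(1+0.149)^2 + 5.4558/(1+0.149)^3 + 55.4050/(1+0.149)^3 = 47.7086

£47.71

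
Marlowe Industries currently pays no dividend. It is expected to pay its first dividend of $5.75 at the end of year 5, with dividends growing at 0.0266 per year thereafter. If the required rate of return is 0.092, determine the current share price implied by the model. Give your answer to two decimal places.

Deferred-dividend DDM. At t=4 the remaining stream is a growing perpetuity with first payment D_5 = 5.75.
V_4 = D_5/(r−g) = 5.75/(0.092−0.0266) = 87.9205
P₀ = V_4/(1+r)^4 = 87.9205/(1+0.092)^4 = 61.8300

$61.83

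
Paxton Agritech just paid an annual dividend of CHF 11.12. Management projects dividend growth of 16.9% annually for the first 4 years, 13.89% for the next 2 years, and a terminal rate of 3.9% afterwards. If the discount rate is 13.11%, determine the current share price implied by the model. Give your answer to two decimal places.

CHF 219.08

Three-stage DDM. Project D₁…D_6; terminal Gordon value at t=6 with g = 0.039; discount at r = 0.1311.
D_1 = 12.9993
D_2 = 15.1962
D_3 = 17.7643
D_4 = 20.7665
D_5 = 23.6509
D_6 = 26.9361
TV_6 = 27.9866/(0.1311−0.039) = 303.8715
P₀ = Σ Dₜ/(1+r)ᵗ + TV_6/(1+r)^6 = 219.0755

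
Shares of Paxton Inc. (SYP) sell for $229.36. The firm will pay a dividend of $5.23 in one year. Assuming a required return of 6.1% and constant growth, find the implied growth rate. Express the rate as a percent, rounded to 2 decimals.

From P₀ = D₁/(r − g), the implied growth is g = r − D₁/P₀.
g = 0.061 − 5.23/229.36 = 0.061 − 0.02280 = 0.03820

3.82%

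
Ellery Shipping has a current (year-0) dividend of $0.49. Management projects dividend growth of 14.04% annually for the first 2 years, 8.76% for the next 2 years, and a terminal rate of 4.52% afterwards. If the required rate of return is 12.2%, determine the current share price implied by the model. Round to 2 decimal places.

$8.44

Three-stage DDM. Project D₁…D_4; terminal Gordon value at t=4 with g = 0.0452; discount at r = 0.122.
D_1 = 0.5588
D_2 = 0.6373
D_3 = 0.6931
D_4 = 0.7538
TV_4 = 0.7879/(0.122−0.0452) = 10.2586
P₀ = Σ Dₜ/(1+r)ᵗ + TV_4/(1+r)^4 = 8.4437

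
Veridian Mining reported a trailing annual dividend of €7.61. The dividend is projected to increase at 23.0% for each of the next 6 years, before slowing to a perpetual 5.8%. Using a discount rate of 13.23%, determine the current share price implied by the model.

Two-stage DDM. Project D₁…D_6 at 0.23, terminal growth 0.058, discount at r = 0.1323.
D_1 = 9.3603
D_2 = 11.5132
D_3 = 14.1612
D_4 = 17.4183
D_5 = 21.4245
D_6 = 26.3521
Terminal value at t=6: TV = D_7/(r−g) = 27.8805/(0.1323−0.058) = 375.2426
P₀ = 9.3603/(1+0.1323)^1 + 11.5132/(1+0.1323)^2 + 14.1612/(1+0.1323)^3 + 17.4183/(1+0.1323)^4 + 21.4245/(1+0.1323)^5 + 26.3521/(1+0.1323)^6 + 375.2426/(1+0.1323)^6 = 239.6628

€239.66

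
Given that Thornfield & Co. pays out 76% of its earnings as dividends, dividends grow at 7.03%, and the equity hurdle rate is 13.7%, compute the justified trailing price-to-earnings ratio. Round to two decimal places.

12.20

Justified trailing P/E = b(1+g)/(r−g) = 0.76×(1+0.0703)/(0.137−0.0703) = 12.1953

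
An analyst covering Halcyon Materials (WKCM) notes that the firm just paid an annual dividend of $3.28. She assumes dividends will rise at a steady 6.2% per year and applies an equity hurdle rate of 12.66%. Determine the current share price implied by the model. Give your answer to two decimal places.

$53.92

Gordon growth model: P₀ = D₁/(r − g). D₁ = 3.28 × (1 + 0.062) = 3.4834.
P₀ = 3.4834 / (0.1266 − 0.062) = 3.4834 / 0.0646 = 53.9220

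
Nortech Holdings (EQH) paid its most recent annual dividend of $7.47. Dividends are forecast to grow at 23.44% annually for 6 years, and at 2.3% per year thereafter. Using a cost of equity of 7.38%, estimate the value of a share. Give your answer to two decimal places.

$422.25

Two-stage DDM. Project D₁…D_6 at 0.2344, terminal growth 0.023, discount at r = 0.0738.
D_1 = 9.2210
D_2 = 11.3824
D_3 = 14.0504
D_4 = 17.3438
D_5 = 21.4092
D_6 = 26.4275
Terminal value at t=6: TV = D_7/(r−g) = 27.0353/(0.0738−0.023) = 532.1916
P₀ = 9.2210/(1+0.0738)^1 + 11.3824/(1+0.0738)^2 + 14.0504/(1+0.0738)^3 + 17.3438/(1+0.0738)^4 + 21.4092/(1+0.0738)^5 + 26.4275/(1+0.0738)^6 + 532.1916/(1+0.0738)^6 = 422.2457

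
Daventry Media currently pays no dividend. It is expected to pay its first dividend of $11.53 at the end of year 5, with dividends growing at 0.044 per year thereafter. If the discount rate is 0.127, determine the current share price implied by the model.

$86.11

Deferred-dividend DDM. At t=4 the remaining stream is a growing perpetuity with first payment D_5 = 11.53.
V_4 = D_5/(r−g) = 11.53/(0.127−0.044) = 138.9157
P₀ = V_4/(1+r)^4 = 138.9157/(1+0.127)^4 = 86.1104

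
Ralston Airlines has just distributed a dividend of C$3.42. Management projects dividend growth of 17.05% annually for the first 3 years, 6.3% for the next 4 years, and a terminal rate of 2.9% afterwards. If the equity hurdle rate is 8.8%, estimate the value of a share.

C$95.65

Three-stage DDM. Project D₁…D_7; terminal Gordon value at t=7 with g = 0.029; discount at r = 0.088.
D_1 = 4.0031
D_2 = 4.6856
D_3 = 5.4845
D_4 = 5.8301
D_5 = 6.1974
D_6 = 6.5878
D_7 = 7.0028
TV_7 = 7.2059/(0.088−0.029) = 122.1341
P₀ = Σ Dₜ/(1+r)ᵗ + TV_7/(1+r)^7 = 95.6497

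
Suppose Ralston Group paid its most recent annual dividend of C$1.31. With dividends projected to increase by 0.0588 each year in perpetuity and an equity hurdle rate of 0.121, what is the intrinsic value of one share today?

Gordon growth model: P₀ = D₁/(r − g). D₁ = 1.31 × (1 + 0.0588) = 1.3870.
P₀ = 1.3870 / (0.121 − 0.0588) = 1.3870 / 0.0622 = 22.2995

C$22.30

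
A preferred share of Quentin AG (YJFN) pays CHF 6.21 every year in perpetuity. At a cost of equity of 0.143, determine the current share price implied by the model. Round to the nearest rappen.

CHF 43.43

Zero-growth DDM (perpetuity): P₀ = D/r = 6.21 / 0.143 = 43.4266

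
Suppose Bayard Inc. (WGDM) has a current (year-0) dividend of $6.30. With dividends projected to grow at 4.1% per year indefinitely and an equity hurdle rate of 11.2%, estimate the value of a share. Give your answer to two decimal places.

$92.37

Gordon growth model: P₀ = D₁/(r − g). D₁ = 6.30 × (1 + 0.041) = 6.5583.
P₀ = 6.5583 / (0.112 − 0.041) = 6.5583 / 0.071 = 92.3704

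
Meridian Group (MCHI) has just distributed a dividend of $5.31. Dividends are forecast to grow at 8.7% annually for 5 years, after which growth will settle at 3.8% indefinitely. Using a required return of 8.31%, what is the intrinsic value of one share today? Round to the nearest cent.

$151.27

Two-stage DDM. Project D₁…D_5 at 0.087, terminal growth 0.038, discount at r = 0.0831.
D_1 = 5.7720
D_2 = 6.2741
D_3 = 6.8200
D_4 = 7.4133
D_5 = 8.0583
Terminal value at t=5: TV = D_6/(r−g) = 8.3645/(0.0831−0.038) = 185.4655
P₀ = 5.7720/(1+0.0831)^1 + 6.2741/(1+0.0831)^2 + 6.8200/(1+0.0831)^3 + 7.4133/(1+0.0831)^4 + 8.0583/(1+0.0831)^5 + 185.4655/(1+0.0831)^5 = 151.2668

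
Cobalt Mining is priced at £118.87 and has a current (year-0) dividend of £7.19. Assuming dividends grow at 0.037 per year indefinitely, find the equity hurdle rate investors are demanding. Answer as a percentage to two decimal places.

9.97%

Rearranging the constant-growth DDM: r = D₁/P₀ + g.
D₁ = 7.19 × (1 + 0.037) = 7.4560.
r = 7.4560 / 118.87 + 0.037 = 0.06272 + 0.037 = 0.09972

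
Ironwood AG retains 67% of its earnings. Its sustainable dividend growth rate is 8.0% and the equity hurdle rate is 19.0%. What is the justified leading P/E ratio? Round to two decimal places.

3.00

Payout ratio b = 1 − 0.67 = 0.33.
Justified leading P/E = b/(r−g) = 0.33/(0.19−0.08) = 3.0000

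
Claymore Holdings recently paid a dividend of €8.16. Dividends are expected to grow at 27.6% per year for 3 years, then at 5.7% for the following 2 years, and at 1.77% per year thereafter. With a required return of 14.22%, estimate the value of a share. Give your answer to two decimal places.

€130.59

Three-stage DDM. Project D₁…D_5; terminal Gordon value at t=5 with g = 0.0177; discount at r = 0.1422.
D_1 = 10.4122
D_2 = 13.2859
D_3 = 16.9528
D_4 = 17.9191
D_5 = 18.9405
TV_5 = 19.2758/(0.1422−0.0177) = 154.8255
P₀ = Σ Dₜ/(1+r)ᵗ + TV_5/(1+r)^5 = 130.5872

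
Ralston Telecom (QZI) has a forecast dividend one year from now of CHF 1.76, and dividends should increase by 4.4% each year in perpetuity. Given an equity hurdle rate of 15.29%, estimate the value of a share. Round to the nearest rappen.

Gordon growth model: P₀ = D₁/(r − g), with D₁ = 1.76 given directly.
P₀ = 1.7600 / (0.1529 − 0.044) = 1.7600 / 0.1089 = 16.1616

CHF 16.16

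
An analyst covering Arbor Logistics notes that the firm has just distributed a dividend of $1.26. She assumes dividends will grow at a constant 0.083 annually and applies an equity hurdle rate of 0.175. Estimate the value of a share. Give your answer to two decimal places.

Gordon growth model: P₀ = D₁/(r − g). D₁ = 1.26 × (1 + 0.083) = 1.3646.
P₀ = 1.3646 / (0.175 − 0.083) = 1.3646 / 0.092 = 14.8324

$14.83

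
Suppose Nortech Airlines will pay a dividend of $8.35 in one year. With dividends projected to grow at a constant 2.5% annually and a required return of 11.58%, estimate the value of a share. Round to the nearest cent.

$91.96

Gordon growth model: P₀ = D₁/(r − g), with D₁ = 8.35 given directly.
P₀ = 8.3500 / (0.1158 − 0.025) = 8.3500 / 0.0908 = 91.9604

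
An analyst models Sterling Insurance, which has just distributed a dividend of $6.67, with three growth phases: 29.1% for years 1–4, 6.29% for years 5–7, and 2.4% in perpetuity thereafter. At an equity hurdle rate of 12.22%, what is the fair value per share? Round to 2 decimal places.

$173.33

Three-stage DDM. Project D₁…D_7; terminal Gordon value at t=7 with g = 0.024; discount at r = 0.1222.
D_1 = 8.6110
D_2 = 11.1168
D_3 = 14.3517
D_4 = 18.5281
D_5 = 19.6935
D_6 = 20.9322
D_7 = 22.2489
TV_7 = 22.7828/(0.1222−0.024) = 232.0045
P₀ = Σ Dₜ/(1+r)ᵗ + TV_7/(1+r)^7 = 173.3276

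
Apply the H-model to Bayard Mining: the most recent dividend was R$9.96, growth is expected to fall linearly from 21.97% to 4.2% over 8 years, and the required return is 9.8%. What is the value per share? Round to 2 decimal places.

H-model: P₀ = D₀[(1+g_L) + H(g_S−g_L)]/(r−g_L), with H = 8/2 = 4.
P₀ = 9.96 × [(1+0.042) + 4×(0.2197−0.042)] / (0.098−0.042)
   = 9.96 × 1.7528 / 0.056 = 311.7480

R$311.75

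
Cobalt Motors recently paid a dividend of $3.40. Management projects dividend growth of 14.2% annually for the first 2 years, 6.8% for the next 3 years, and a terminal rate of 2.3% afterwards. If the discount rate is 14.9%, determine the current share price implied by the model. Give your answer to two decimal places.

$37.36

Three-stage DDM. Project D₁…D_5; terminal Gordon value at t=5 with g = 0.023; discount at r = 0.149.
D_1 = 3.8828
D_2 = 4.4342
D_3 = 4.7357
D_4 = 5.0577
D_5 = 5.4016
TV_5 = 5.5259/(0.149−0.023) = 43.8561
P₀ = Σ Dₜ/(1+r)ᵗ + TV_5/(1+r)^5 = 37.3583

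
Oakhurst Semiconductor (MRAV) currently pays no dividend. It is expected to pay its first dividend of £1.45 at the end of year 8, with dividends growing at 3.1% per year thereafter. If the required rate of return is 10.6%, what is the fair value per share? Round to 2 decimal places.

Deferred-dividend DDM. At t=7 the remaining stream is a growing perpetuity with first payment D_8 = 1.45.
V_7 = D_8/(r−g) = 1.45/(0.106−0.031) = 19.3333
P₀ = V_7/(1+r)^7 = 19.3333/(1+0.106)^7 = 9.5504

£9.55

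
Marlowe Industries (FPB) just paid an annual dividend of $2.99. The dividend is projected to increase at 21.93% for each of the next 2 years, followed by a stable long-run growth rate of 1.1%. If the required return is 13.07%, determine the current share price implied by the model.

Two-stage DDM. Project D₁…D_2 at 0.2193, terminal growth 0.011, discount at r = 0.1307.
D_1 = 3.6457
D_2 = 4.4452
Terminal value at t=2: TV = D_3/(r−g) = 4.4941/(0.1307−0.011) = 37.5448
P₀ = 3.6457/(1+0.1307)^1 + 4.4452/(1+0.1307)^2 + 37.5448/(1+0.1307)^2 = 36.0679

$36.07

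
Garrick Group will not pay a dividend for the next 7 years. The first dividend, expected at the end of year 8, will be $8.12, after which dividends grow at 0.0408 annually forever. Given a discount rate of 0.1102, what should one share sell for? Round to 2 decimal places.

$56.28

Deferred-dividend DDM. At t=7 the remaining stream is a growing perpetuity with first payment D_8 = 8.12.
V_7 = D_8/(r−g) = 8.12/(0.1102−0.0408) = 117.0029
P₀ = V_7/(1+r)^7 = 117.0029/(1+0.1102)^7 = 56.2844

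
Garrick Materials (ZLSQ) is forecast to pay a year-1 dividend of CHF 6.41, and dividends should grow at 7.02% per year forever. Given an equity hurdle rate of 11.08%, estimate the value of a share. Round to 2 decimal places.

CHF 157.88

Gordon growth model: P₀ = D₁/(r − g), with D₁ = 6.41 given directly.
P₀ = 6.4100 / (0.1108 − 0.0702) = 6.4100 / 0.0406 = 157.8818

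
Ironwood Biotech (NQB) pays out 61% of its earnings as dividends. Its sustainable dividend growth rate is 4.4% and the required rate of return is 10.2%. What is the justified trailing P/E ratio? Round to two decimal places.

10.98

Justified trailing P/E = b(1+g)/(r−g) = 0.61×(1+0.044)/(0.102−0.044) = 10.9800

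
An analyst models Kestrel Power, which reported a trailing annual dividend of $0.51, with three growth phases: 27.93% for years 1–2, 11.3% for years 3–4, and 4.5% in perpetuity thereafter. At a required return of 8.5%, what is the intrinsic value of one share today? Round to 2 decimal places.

$22.28

Three-stage DDM. Project D₁…D_4; terminal Gordon value at t=4 with g = 0.045; discount at r = 0.085.
D_1 = 0.6524
D_2 = 0.8347
D_3 = 0.9290
D_4 = 1.0340
TV_4 = 1.0805/(0.085−0.045) = 27.0123
P₀ = Σ Dₜ/(1+r)ᵗ + TV_4/(1+r)^4 = 22.2751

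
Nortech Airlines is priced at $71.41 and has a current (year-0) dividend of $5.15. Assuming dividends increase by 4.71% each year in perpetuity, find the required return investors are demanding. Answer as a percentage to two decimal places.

12.26%

Rearranging the constant-growth DDM: r = D₁/P₀ + g.
D₁ = 5.15 × (1 + 0.0471) = 5.3926.
r = 5.3926 / 71.41 + 0.0471 = 0.07552 + 0.0471 = 0.12262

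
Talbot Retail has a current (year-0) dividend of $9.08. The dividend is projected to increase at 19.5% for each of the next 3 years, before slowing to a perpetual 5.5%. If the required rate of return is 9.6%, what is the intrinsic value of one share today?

$335.31

Two-stage DDM. Project D₁…D_3 at 0.195, terminal growth 0.055, discount at r = 0.096.
D_1 = 10.8506
D_2 = 12.9665
D_3 = 15.4949
Terminal value at t=3: TV = D_4/(r−g) = 16.3471/(0.096−0.055) = 398.7110
P₀ = 10.8506/(1+0.096)^1 + 12.9665/(1+0.096)^2 + 15.4949/(1+0.096)^3 + 398.7110/(1+0.096)^3 = 335.3134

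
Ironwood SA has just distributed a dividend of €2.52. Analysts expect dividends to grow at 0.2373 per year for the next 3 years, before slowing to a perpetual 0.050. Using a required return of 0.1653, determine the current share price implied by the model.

Two-stage DDM. Project D₁…D_3 at 0.2373, terminal growth 0.05, discount at r = 0.1653.
D_1 = 3.1180
D_2 = 3.8579
D_3 = 4.7734
Terminal value at t=3: TV = D_4/(r−g) = 5.0120/(0.1653−0.05) = 43.4696
P₀ = 3.1180/(1+0.1653)^1 + 3.8579/(1+0.1653)^2 + 4.7734/(1+0.1653)^3 + 43.4696/(1+0.1653)^3 = 36.0042

€36.00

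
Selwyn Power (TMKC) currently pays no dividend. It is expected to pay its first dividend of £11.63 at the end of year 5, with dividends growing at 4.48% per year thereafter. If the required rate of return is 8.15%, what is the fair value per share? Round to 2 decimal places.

Deferred-dividend DDM. At t=4 the remaining stream is a growing perpetuity with first payment D_5 = 11.63.
V_4 = D_5/(r−g) = 11.63/(0.0815−0.0448) = 316.8937
P₀ = V_4/(1+r)^4 = 316.8937/(1+0.0815)^4 = 231.6368

£231.64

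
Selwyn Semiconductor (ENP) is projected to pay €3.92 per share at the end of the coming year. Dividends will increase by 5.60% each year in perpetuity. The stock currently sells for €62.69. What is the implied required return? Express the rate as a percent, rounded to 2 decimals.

11.85%

Rearranging the constant-growth DDM: r = D₁/P₀ + g.
r = 3.9200 / 62.69 + 0.056 = 0.06253 + 0.056 = 0.11853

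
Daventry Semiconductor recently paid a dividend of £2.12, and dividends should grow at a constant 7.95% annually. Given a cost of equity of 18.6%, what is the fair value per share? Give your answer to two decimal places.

Gordon growth model: P₀ = D₁/(r − g). D₁ = 2.12 × (1 + 0.0795) = 2.2885.
P₀ = 2.2885 / (0.186 − 0.0795) = 2.2885 / 0.1065 = 21.4886

£21.49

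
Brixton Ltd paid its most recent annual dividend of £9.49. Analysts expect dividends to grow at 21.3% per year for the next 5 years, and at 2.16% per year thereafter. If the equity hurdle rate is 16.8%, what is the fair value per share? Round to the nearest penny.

Two-stage DDM. Project D₁…D_5 at 0.213, terminal growth 0.0216, discount at r = 0.168.
D_1 = 11.5114
D_2 = 13.9633
D_3 = 16.9375
D_4 = 20.5452
D_5 = 24.9213
Terminal value at t=5: TV = D_6/(r−g) = 25.4596/(0.168−0.0216) = 173.9042
P₀ = 11.5114/(1+0.168)^1 + 13.9633/(1+0.168)^2 + 16.9375/(1+0.168)^3 + 20.5452/(1+0.168)^4 + 24.9213/(1+0.168)^5 + 173.9042/(1+0.168)^5 = 133.2254

£133.23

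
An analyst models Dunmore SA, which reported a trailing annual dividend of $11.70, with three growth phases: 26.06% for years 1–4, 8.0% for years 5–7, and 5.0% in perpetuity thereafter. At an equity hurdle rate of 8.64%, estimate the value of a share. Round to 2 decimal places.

Three-stage DDM. Project D₁…D_7; terminal Gordon value at t=7 with g = 0.05; discount at r = 0.0864.
D_1 = 14.7490
D_2 = 18.5926
D_3 = 23.4378
D_4 = 29.5458
D_5 = 31.9094
D_6 = 34.4622
D_7 = 37.2191
TV_7 = 39.0801/(0.0864−0.05) = 1073.6291
P₀ = Σ Dₜ/(1+r)ᵗ + TV_7/(1+r)^7 = 732.7714

$732.77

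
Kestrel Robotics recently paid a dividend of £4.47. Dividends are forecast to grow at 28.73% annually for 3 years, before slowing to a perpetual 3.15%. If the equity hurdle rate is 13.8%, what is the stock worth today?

£79.91

Two-stage DDM. Project D₁…D_3 at 0.2873, terminal growth 0.0315, discount at r = 0.138.
D_1 = 5.7542
D_2 = 7.4074
D_3 = 9.5356
Terminal value at t=3: TV = D_4/(r−g) = 9.8359/(0.138−0.0315) = 92.3563
P₀ = 5.7542/(1+0.138)^1 + 7.4074/(1+0.138)^2 + 9.5356/(1+0.138)^3 + 92.3563/(1+0.138)^3 = 79.9136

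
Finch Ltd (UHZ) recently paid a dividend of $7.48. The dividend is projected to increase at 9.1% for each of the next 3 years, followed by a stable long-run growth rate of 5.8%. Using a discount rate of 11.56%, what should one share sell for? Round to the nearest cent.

$149.97

Two-stage DDM. Project D₁…D_3 at 0.091, terminal growth 0.058, discount at r = 0.1156.
D_1 = 8.1607
D_2 = 8.9033
D_3 = 9.7135
Terminal value at t=3: TV = D_4/(r−g) = 10.2769/(0.1156−0.058) = 178.4182
P₀ = 8.1607/(1+0.1156)^1 + 8.9033/(1+0.1156)^2 + 9.7135/(1+0.1156)^3 + 178.4182/(1+0.1156)^3 = 149.9679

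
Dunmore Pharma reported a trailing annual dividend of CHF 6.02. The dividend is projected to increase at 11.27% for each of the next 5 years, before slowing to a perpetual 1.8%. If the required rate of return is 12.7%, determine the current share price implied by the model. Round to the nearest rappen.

CHF 81.72

Two-stage DDM. Project D₁…D_5 at 0.1127, terminal growth 0.018, discount at r = 0.127.
D_1 = 6.6985
D_2 = 7.4534
D_3 = 8.2934
D_4 = 9.2280
D_5 = 10.2680
Terminal value at t=5: TV = D_6/(r−g) = 10.4528/(0.127−0.018) = 95.8977
P₀ = 6.6985/(1+0.127)^1 + 7.4534/(1+0.127)^2 + 8.2934/(1+0.127)^3 + 9.2280/(1+0.127)^4 + 10.2680/(1+0.127)^5 + 95.8977/(1+0.127)^5 = 81.7193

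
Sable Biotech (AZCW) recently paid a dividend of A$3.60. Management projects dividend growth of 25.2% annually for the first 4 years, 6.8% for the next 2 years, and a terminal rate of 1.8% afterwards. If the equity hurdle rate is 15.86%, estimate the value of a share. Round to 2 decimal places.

Three-stage DDM. Project D₁…D_6; terminal Gordon value at t=6 with g = 0.018; discount at r = 0.1586.
D_1 = 4.5072
D_2 = 5.6430
D_3 = 7.0651
D_4 = 8.8454
D_5 = 9.4469
D_6 = 10.0893
TV_6 = 10.2709/(0.1586−0.018) = 73.0508
P₀ = Σ Dₜ/(1+r)ᵗ + TV_6/(1+r)^6 = 56.4431

A$56.44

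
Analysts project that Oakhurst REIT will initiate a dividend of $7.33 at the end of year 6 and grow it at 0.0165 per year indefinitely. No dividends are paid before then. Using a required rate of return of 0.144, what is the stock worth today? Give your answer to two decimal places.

Deferred-dividend DDM. At t=5 the remaining stream is a growing perpetuity with first payment D_6 = 7.33.
V_5 = D_6/(r−g) = 7.33/(0.144−0.0165) = 57.4902
P₀ = V_5/(1+r)^5 = 57.4902/(1+0.144)^5 = 29.3402

$29.34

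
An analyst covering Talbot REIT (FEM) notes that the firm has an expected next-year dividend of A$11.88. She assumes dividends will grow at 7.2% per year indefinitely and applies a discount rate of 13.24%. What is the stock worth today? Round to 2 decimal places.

A$196.69

Gordon growth model: P₀ = D₁/(r − g), with D₁ = 11.88 given directly.
P₀ = 11.8800 / (0.1324 − 0.072) = 11.8800 / 0.0604 = 196.6887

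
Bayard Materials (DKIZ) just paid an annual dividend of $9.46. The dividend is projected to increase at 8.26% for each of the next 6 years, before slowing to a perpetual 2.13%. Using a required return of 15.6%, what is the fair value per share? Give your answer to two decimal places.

$93.79

Two-stage DDM. Project D₁…D_6 at 0.0826, terminal growth 0.0213, discount at r = 0.156.
D_1 = 10.2414
D_2 = 11.0873
D_3 = 12.0031
D_4 = 12.9946
D_5 = 14.0680
D_6 = 15.2300
Terminal value at t=6: TV = D_7/(r−g) = 15.5544/(0.156−0.0213) = 115.4742
P₀ = 10.2414/(1+0.156)^1 + 11.0873/(1+0.156)^2 + 12.0031/(1+0.156)^3 + 12.9946/(1+0.156)^4 + 14.0680/(1+0.156)^5 + 15.2300/(1+0.156)^6 + 115.4742/(1+0.156)^6 = 93.7874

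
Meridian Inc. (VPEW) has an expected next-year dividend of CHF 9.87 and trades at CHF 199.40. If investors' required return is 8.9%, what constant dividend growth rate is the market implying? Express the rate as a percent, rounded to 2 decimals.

From P₀ = D₁/(r − g), the implied growth is g = r − D₁/P₀.
g = 0.089 − 9.87/199.40 = 0.089 − 0.04950 = 0.03950

3.95%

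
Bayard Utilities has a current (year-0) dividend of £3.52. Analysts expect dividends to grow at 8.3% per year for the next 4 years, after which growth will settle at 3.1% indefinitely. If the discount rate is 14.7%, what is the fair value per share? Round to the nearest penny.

£37.09

Two-stage DDM. Project D₁…D_4 at 0.083, terminal growth 0.031, discount at r = 0.147.
D_1 = 3.8122
D_2 = 4.1286
D_3 = 4.4712
D_4 = 4.8424
Terminal value at t=4: TV = D_5/(r−g) = 4.9925/(0.147−0.031) = 43.0385
P₀ = 3.8122/(1+0.147)^1 + 4.1286/(1+0.147)^2 + 4.4712/(1+0.147)^3 + 4.8424/(1+0.147)^4 + 43.0385/(1+0.147)^4 = 37.0883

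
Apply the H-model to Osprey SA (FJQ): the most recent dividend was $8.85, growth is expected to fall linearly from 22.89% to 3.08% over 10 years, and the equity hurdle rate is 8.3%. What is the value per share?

H-model: P₀ = D₀[(1+g_L) + H(g_S−g_L)]/(r−g_L), with H = 10/2 = 5.
P₀ = 8.85 × [(1+0.0308) + 5×(0.2289−0.0308)] / (0.083−0.0308)
   = 8.85 × 2.0213 / 0.0522 = 342.6917

$342.69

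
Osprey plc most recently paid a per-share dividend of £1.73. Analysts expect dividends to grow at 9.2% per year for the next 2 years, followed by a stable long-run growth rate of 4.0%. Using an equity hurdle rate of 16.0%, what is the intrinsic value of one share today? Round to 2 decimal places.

£16.45

Two-stage DDM. Project D₁…D_2 at 0.092, terminal growth 0.04, discount at r = 0.16.
D_1 = 1.8892
D_2 = 2.0630
Terminal value at t=2: TV = D_3/(r−g) = 2.1455/(0.16−0.04) = 17.8790
P₀ = 1.8892/(1+0.16)^1 + 2.0630/(1+0.16)^2 + 17.8790/(1+0.16)^2 = 16.4487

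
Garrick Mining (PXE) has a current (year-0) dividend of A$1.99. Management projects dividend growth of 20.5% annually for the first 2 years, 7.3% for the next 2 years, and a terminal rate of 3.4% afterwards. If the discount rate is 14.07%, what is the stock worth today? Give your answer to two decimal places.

A$27.42

Three-stage DDM. Project D₁…D_4; terminal Gordon value at t=4 with g = 0.034; discount at r = 0.1407.
D_1 = 2.3980
D_2 = 2.8895
D_3 = 3.1005
D_4 = 3.3268
TV_4 = 3.4399/(0.1407−0.034) = 32.2391
P₀ = Σ Dₜ/(1+r)ᵗ + TV_4/(1+r)^4 = 27.4179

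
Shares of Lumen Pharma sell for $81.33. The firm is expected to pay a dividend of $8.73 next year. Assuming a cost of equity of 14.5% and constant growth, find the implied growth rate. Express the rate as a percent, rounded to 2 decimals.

3.77%

From P₀ = D₁/(r − g), the implied growth is g = r − D₁/P₀.
g = 0.145 − 8.73/81.33 = 0.145 − 0.10734 = 0.03766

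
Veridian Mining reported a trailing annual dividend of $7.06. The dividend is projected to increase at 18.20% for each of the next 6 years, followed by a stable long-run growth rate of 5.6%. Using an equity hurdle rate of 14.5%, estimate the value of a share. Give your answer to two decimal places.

Two-stage DDM. Project D₁…D_6 at 0.182, terminal growth 0.056, discount at r = 0.145.
D_1 = 8.3449
D_2 = 9.8637
D_3 = 11.6589
D_4 = 13.7808
D_5 = 16.2889
D_6 = 19.2535
Terminal value at t=6: TV = D_7/(r−g) = 20.3317/(0.145−0.056) = 228.4460
P₀ = 8.3449/(1+0.145)^1 + 9.8637/(1+0.145)^2 + 11.6589/(1+0.145)^3 + 13.7808/(1+0.145)^4 + 16.2889/(1+0.145)^5 + 19.2535/(1+0.145)^6 + 228.4460/(1+0.145)^6 = 148.7971

$148.80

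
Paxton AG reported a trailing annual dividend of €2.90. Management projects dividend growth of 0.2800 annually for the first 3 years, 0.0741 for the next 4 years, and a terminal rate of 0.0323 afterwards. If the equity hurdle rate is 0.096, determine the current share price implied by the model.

Three-stage DDM. Project D₁…D_7; terminal Gordon value at t=7 with g = 0.0323; discount at r = 0.096.
D_1 = 3.7120
D_2 = 4.7514
D_3 = 6.0817
D_4 = 6.5324
D_5 = 7.0164
D_6 = 7.5364
D_7 = 8.0948
TV_7 = 8.3563/(0.096−0.0323) = 131.1817
P₀ = Σ Dₜ/(1+r)ᵗ + TV_7/(1+r)^7 = 98.5908

€98.59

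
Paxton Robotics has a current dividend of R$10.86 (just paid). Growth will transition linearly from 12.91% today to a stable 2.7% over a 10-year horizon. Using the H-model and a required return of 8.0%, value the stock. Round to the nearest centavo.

R$315.04

H-model: P₀ = D₀[(1+g_L) + H(g_S−g_L)]/(r−g_L), with H = 10/2 = 5.
P₀ = 10.86 × [(1+0.027) + 5×(0.1291−0.027)] / (0.08−0.027)
   = 10.86 × 1.5375 / 0.053 = 315.0425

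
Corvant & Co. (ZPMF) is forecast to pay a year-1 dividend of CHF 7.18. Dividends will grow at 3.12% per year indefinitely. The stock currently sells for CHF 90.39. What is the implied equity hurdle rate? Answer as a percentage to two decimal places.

11.06%

Rearranging the constant-growth DDM: r = D₁/P₀ + g.
r = 7.1800 / 90.39 + 0.0312 = 0.07943 + 0.0312 = 0.11063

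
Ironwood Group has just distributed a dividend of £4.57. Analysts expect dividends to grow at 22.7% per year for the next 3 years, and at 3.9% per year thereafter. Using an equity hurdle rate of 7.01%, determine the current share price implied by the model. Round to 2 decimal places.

£248.30

Two-stage DDM. Project D₁…D_3 at 0.227, terminal growth 0.039, discount at r = 0.0701.
D_1 = 5.6074
D_2 = 6.8803
D_3 = 8.4421
Terminal value at t=3: TV = D_4/(r−g) = 8.7713/(0.0701−0.039) = 282.0363
P₀ = 5.6074/(1+0.0701)^1 + 6.8803/(1+0.0701)^2 + 8.4421/(1+0.0701)^3 + 282.0363/(1+0.0701)^3 = 248.2989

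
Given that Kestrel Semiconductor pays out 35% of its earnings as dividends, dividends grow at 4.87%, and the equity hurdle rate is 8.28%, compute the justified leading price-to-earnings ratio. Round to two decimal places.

Justified leading P/E = b/(r−g) = 0.35/(0.0828−0.0487) = 10.2639

10.26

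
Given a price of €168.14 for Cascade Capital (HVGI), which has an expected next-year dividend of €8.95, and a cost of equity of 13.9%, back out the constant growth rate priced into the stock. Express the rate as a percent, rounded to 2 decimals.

From P₀ = D₁/(r − g), the implied growth is g = r − D₁/P₀.
g = 0.139 − 8.95/168.14 = 0.139 − 0.05323 = 0.08577

8.58%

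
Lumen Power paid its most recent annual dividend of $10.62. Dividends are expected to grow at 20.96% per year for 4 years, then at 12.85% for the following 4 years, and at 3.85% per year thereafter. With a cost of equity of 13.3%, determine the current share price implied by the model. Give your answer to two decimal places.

$254.02

Three-stage DDM. Project D₁…D_8; terminal Gordon value at t=8 with g = 0.0385; discount at r = 0.133.
D_1 = 12.8460
D_2 = 15.5385
D_3 = 18.7953
D_4 = 22.7348
D_5 = 25.6563
D_6 = 28.9531
D_7 = 32.6735
D_8 = 36.8721
TV_8 = 38.2917/(0.133−0.0385) = 405.2029
P₀ = Σ Dₜ/(1+r)ᵗ + TV_8/(1+r)^8 = 254.0248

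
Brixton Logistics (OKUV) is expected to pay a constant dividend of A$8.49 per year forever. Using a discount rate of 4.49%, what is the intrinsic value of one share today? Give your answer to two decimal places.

A$189.09

Zero-growth DDM (perpetuity): P₀ = D/r = 8.49 / 0.0449 = 189.0869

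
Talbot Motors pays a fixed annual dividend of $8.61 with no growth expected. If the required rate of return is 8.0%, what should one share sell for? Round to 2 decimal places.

Zero-growth DDM (perpetuity): P₀ = D/r = 8.61 / 0.08 = 107.6250

$107.62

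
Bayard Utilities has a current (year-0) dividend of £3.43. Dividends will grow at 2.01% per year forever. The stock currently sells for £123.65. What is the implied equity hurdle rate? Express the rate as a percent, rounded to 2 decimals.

Rearranging the constant-growth DDM: r = D₁/P₀ + g.
D₁ = 3.43 × (1 + 0.0201) = 3.4989.
r = 3.4989 / 123.65 + 0.0201 = 0.02830 + 0.0201 = 0.04840

4.84%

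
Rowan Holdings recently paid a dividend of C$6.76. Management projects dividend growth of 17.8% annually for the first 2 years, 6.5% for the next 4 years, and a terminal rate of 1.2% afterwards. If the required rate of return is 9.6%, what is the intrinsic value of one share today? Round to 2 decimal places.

Three-stage DDM. Project D₁…D_6; terminal Gordon value at t=6 with g = 0.012; discount at r = 0.096.
D_1 = 7.9633
D_2 = 9.3807
D_3 = 9.9905
D_4 = 10.6399
D_5 = 11.3315
D_6 = 12.0680
TV_6 = 12.2128/(0.096−0.012) = 145.3908
P₀ = Σ Dₜ/(1+r)ᵗ + TV_6/(1+r)^6 = 128.0483

C$128.05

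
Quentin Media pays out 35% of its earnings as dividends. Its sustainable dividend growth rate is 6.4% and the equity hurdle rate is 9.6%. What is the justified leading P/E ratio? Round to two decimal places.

Justified leading P/E = b/(r−g) = 0.35/(0.096−0.064) = 10.9375

10.94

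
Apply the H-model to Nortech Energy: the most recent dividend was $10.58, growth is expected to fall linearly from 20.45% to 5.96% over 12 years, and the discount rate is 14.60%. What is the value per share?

H-model: P₀ = D₀[(1+g_L) + H(g_S−g_L)]/(r−g_L), with H = 12/2 = 6.
P₀ = 10.58 × [(1+0.0596) + 6×(0.2045−0.0596)] / (0.146−0.0596)
   = 10.58 × 1.9290 / 0.0864 = 236.2132

$236.21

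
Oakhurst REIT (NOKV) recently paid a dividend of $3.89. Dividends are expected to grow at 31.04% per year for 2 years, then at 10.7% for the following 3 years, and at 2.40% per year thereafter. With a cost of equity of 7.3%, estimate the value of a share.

$162.22

Three-stage DDM. Project D₁…D_5; terminal Gordon value at t=5 with g = 0.024; discount at r = 0.073.
D_1 = 5.0975
D_2 = 6.6797
D_3 = 7.3944
D_4 = 8.1856
D_5 = 9.0615
TV_5 = 9.2790/(0.073−0.024) = 189.3669
P₀ = Σ Dₜ/(1+r)ᵗ + TV_5/(1+r)^5 = 162.2232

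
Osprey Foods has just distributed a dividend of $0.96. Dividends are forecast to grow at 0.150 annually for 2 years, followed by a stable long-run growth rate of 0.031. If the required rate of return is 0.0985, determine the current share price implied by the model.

$18.13

Two-stage DDM. Project D₁…D_2 at 0.15, terminal growth 0.031, discount at r = 0.0985.
D_1 = 1.1040
D_2 = 1.2696
Terminal value at t=2: TV = D_3/(r−g) = 1.3090/(0.0985−0.031) = 19.3920
P₀ = 1.1040/(1+0.0985)^1 + 1.2696/(1+0.0985)^2 + 19.3920/(1+0.0985)^2 = 18.1273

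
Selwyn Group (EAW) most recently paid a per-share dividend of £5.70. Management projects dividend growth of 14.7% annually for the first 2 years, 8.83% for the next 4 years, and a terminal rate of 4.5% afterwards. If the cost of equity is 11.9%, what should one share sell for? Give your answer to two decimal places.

Three-stage DDM. Project D₁…D_6; terminal Gordon value at t=6 with g = 0.045; discount at r = 0.119.
D_1 = 6.5379
D_2 = 7.4990
D_3 = 8.1611
D_4 = 8.8818
D_5 = 9.6660
D_6 = 10.5195
TV_6 = 10.9929/(0.119−0.045) = 148.5528
P₀ = Σ Dₜ/(1+r)ᵗ + TV_6/(1+r)^6 = 109.8541

£109.85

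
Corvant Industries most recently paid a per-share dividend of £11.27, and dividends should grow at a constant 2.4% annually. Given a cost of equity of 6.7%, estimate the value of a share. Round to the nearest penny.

£268.38

Gordon growth model: P₀ = D₁/(r − g). D₁ = 11.27 × (1 + 0.024) = 11.5405.
P₀ = 11.5405 / (0.067 − 0.024) = 11.5405 / 0.043 = 268.3833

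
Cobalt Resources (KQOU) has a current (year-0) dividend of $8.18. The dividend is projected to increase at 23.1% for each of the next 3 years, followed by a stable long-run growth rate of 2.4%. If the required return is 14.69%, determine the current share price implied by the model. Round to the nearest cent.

Two-stage DDM. Project D₁…D_3 at 0.231, terminal growth 0.024, discount at r = 0.1469.
D_1 = 10.0696
D_2 = 12.3957
D_3 = 15.2590
Terminal value at t=3: TV = D_4/(r−g) = 15.6253/(0.1469−0.024) = 127.1380
P₀ = 10.0696/(1+0.1469)^1 + 12.3957/(1+0.1469)^2 + 15.2590/(1+0.1469)^3 + 127.1380/(1+0.1469)^3 = 112.5931

$112.59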